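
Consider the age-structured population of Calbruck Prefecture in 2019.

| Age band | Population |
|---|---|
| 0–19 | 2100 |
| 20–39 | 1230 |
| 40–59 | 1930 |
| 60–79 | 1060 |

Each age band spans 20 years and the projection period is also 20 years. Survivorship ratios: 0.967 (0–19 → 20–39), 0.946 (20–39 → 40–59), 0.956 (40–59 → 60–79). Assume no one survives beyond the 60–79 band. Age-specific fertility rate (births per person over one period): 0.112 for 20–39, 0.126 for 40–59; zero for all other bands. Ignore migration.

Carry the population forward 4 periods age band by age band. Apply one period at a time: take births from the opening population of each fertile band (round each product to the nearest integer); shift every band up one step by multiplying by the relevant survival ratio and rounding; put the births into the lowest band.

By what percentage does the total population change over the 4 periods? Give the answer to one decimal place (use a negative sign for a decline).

Period 1:
Births: 1230 × 0.112 = 138 ; 1930 × 0.126 = 243 ⇒ total 381
20–39: 2100 × 0.967 = 2031
40–59: 1230 × 0.946 = 1164
60–79: 1930 × 0.956 = 1845
→ [381, 2031, 1164, 1845]
Period 2:
Births: 2031 × 0.112 = 227 ; 1164 × 0.126 = 147 ⇒ total 374
20–39: 381 × 0.967 = 368
40–59: 2031 × 0.946 = 1921
60–79: 1164 × 0.956 = 1113
→ [374, 368, 1921, 1113]
Period 3:
Births: 368 × 0.112 = 41 ; 1921 × 0.126 = 242 ⇒ total 283
20–39: 374 × 0.967 = 362
40–59: 368 × 0.946 = 348
60–79: 1921 × 0.956 = 1836
→ [283, 362, 348, 1836]
Period 4:
Births: 362 × 0.112 = 41 ; 348 × 0.126 = 44 ⇒ total 85
20–39: 283 × 0.967 = 274
40–59: 362 × 0.946 = 342
60–79: 348 × 0.956 = 333
→ [85, 274, 342, 333]
Total: 6320 → 1034; change = -5286; percentage change = -83.6%

-83.6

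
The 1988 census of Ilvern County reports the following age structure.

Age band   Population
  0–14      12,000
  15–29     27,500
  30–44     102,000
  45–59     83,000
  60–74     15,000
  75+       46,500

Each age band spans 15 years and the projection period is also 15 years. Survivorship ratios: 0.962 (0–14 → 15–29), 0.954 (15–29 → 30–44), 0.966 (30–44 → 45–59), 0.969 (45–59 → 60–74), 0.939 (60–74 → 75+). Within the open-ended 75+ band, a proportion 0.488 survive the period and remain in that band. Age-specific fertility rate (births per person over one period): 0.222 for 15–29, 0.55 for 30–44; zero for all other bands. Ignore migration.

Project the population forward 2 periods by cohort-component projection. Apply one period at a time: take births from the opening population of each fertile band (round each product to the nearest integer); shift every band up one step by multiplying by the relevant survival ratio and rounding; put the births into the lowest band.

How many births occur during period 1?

62205

Call the bands 1 to 6, youngest first.
[period 1]
Births: 27500 × 0.222 = 6105 ; 102000 × 0.55 = 56100 → total 62205
Band 2: 12000 × 0.962 = 11544
Band 3: 27500 × 0.954 = 26235
Band 4: 102000 × 0.966 = 98532
Band 5: 83000 × 0.969 = 80427
Band 6: 15000 × 0.939 + 46500 × 0.488 = 14085 + 22692 = 36777
End of period: [62205, 11544, 26235, 98532, 80427, 36777]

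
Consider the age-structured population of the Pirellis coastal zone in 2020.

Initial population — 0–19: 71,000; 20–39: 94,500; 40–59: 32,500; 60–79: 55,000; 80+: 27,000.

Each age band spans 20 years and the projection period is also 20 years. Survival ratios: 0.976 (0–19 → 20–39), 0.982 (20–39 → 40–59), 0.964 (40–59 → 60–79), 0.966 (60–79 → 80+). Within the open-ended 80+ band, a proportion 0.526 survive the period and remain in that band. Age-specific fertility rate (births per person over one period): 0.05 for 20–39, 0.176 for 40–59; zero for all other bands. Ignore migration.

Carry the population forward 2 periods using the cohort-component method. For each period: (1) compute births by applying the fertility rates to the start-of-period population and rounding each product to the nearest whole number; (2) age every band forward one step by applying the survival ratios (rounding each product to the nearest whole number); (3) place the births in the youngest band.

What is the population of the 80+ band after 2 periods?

65682

After projecting period 1:
Births: 94500 × 0.05 = 4725 ; 32500 × 0.176 = 5720 — total 10445
20–39: 71000 × 0.976 = 69296
40–59: 94500 × 0.982 = 92799
60–79: 32500 × 0.964 = 31330
80+: 55000 × 0.966 + 27000 × 0.526 = 53130 + 14202 = 67332
End of period: [10445, 69296, 92799, 31330, 67332]
After projecting period 2:
Births: 69296 × 0.05 = 3465 ; 92799 × 0.176 = 16333 — total 19798
20–39: 10445 × 0.976 = 10194
40–59: 69296 × 0.982 = 68049
60–79: 92799 × 0.964 = 89458
80+: 31330 × 0.966 + 67332 × 0.526 = 30265 + 35417 = 65682
End of period: [19798, 10194, 68049, 89458, 65682]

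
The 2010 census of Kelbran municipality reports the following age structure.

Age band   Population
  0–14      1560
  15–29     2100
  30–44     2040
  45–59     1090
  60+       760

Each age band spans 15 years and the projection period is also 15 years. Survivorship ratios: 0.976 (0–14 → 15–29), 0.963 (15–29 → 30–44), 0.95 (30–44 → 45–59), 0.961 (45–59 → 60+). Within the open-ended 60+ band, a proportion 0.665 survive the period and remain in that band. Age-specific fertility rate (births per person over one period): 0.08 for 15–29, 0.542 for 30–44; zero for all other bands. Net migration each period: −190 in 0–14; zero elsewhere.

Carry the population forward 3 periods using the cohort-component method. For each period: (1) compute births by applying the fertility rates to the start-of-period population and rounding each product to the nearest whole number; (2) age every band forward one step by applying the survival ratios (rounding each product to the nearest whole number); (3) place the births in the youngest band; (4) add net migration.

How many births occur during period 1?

1274

Period 1:
Births: 2100 × 0.08 = 168  |  2040 × 0.542 = 1106 → 1274
15–29: 1560 × 0.976 = 1523
30–44: 2100 × 0.963 = 2022
45–59: 2040 × 0.95 = 1938
60+: 1090 × 0.961 + 760 × 0.665 = 1047 + 505 = 1552
Net migration: 0–14 − 190 → 1084
End of period: [1084, 1523, 2022, 1938, 1552]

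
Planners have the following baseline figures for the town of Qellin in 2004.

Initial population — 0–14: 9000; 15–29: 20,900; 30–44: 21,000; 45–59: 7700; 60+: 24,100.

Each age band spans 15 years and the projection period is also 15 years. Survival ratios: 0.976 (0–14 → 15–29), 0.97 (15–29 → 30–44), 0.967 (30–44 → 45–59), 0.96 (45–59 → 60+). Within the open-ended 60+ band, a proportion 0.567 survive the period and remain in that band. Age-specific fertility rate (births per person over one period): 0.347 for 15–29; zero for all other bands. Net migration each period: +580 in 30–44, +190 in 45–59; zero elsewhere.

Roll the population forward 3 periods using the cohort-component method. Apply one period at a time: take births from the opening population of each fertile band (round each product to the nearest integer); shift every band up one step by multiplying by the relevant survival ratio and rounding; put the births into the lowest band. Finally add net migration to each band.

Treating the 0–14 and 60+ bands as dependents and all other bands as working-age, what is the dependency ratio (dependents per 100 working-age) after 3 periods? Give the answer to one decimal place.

— Period 1 —
Births: 20900 × 0.347 = 7252
15–29: 9000 × 0.976 = 8784
30–44: 20900 × 0.97 = 20273
45–59: 21000 × 0.967 = 20307
60+: 7700 × 0.96 + 24100 × 0.567 = 7392 + 13665 = 21057
Net migration: 30–44 + 580 → 20853; 45–59 + 190 → 20497
End of period: [7252, 8784, 20853, 20497, 21057]
— Period 2 —
Births: 8784 × 0.347 = 3048
15–29: 7252 × 0.976 = 7078
30–44: 8784 × 0.97 = 8520
45–59: 20853 × 0.967 = 20165
60+: 20497 × 0.96 + 21057 × 0.567 = 19677 + 11939 = 31616
Net migration: 30–44 + 580 → 9100; 45–59 + 190 → 20355
End of period: [3048, 7078, 9100, 20355, 31616]
— Period 3 —
Births: 7078 × 0.347 = 2456
15–29: 3048 × 0.976 = 2975
30–44: 7078 × 0.97 = 6866
45–59: 9100 × 0.967 = 8800
60+: 20355 × 0.96 + 31616 × 0.567 = 19541 + 17926 = 37467
Net migration: 30–44 + 580 → 7446; 45–59 + 190 → 8990
End of period: [2456, 2975, 7446, 8990, 37467]
Dependents (band 0–14 + band 60+) = 2456 + 37467 = 39923; working-age = 19411; ratio = 39923/19411 × 100 = 205.7

205.7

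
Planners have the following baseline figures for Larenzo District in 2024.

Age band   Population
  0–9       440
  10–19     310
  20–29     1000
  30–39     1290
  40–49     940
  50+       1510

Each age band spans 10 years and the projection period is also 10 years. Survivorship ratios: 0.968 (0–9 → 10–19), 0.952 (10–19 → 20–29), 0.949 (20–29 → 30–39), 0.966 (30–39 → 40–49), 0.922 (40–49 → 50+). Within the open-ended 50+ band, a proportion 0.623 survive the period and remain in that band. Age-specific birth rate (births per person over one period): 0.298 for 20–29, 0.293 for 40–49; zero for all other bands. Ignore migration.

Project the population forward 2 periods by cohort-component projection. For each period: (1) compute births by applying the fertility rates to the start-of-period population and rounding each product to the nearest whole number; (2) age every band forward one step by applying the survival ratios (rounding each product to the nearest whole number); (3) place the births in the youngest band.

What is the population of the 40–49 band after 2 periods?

After projecting period 1:
Births: 1000 × 0.298 = 298  |  940 × 0.293 = 275 → total 573
10–19: 440 × 0.968 = 426
20–29: 310 × 0.952 = 295
30–39: 1000 × 0.949 = 949
40–49: 1290 × 0.966 = 1246
50+: 940 × 0.922 + 1510 × 0.623 = 867 + 941 = 1808
Population now: 0–9=573, 10–19=426, 20–29=295, 30–39=949, 40–49=1246, 50+=1808
After projecting period 2:
Births: 295 × 0.298 = 88  |  1246 × 0.293 = 365 → total 453
10–19: 573 × 0.968 = 555
20–29: 426 × 0.952 = 406
30–39: 295 × 0.949 = 280
40–49: 949 × 0.966 = 917
50+: 1246 × 0.922 + 1808 × 0.623 = 1149 + 1126 = 2275
Population now: 0–9=453, 10–19=555, 20–29=406, 30–39=280, 40–49=917, 50+=2275

917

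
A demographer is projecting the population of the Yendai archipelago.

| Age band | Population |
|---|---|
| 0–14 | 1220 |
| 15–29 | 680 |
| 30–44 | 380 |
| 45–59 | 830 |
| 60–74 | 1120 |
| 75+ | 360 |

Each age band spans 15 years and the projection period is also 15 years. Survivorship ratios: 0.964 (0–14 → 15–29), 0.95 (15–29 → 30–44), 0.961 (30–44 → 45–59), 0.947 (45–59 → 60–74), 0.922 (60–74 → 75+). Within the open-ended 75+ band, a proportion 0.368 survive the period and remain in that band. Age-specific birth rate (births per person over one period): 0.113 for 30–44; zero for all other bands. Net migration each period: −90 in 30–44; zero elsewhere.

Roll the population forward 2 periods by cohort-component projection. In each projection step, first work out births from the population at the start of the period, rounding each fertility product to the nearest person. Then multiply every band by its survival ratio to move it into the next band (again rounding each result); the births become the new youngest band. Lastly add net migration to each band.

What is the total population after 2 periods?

3165

Let group 1 be 0–14 through group 6 = 75+.
Period 1:
Births: 380 * 0.113 = 43
Group 2: 1220 * 0.964 = 1176
Group 3: 680 * 0.95 = 646
Group 4: 380 * 0.961 = 365
Group 5: 830 * 0.947 = 786
Group 6: 1120 * 0.922 + 360 * 0.368 = 1033 + 132 = 1165
Net migration: Group 3 − 90 → 556
Giving 43 / 1176 / 556 / 365 / 786 / 1165.
Period 2:
Births: 556 * 0.113 = 63
Group 2: 43 * 0.964 = 41
Group 3: 1176 * 0.95 = 1117
Group 4: 556 * 0.961 = 534
Group 5: 365 * 0.947 = 346
Group 6: 786 * 0.922 + 1165 * 0.368 = 725 + 429 = 1154
Net migration: Group 3 − 90 → 1027
Giving 63 / 41 / 1027 / 534 / 346 / 1154.
Total after period 2: 63 + 41 + 1027 + 534 + 346 + 1154 = 3165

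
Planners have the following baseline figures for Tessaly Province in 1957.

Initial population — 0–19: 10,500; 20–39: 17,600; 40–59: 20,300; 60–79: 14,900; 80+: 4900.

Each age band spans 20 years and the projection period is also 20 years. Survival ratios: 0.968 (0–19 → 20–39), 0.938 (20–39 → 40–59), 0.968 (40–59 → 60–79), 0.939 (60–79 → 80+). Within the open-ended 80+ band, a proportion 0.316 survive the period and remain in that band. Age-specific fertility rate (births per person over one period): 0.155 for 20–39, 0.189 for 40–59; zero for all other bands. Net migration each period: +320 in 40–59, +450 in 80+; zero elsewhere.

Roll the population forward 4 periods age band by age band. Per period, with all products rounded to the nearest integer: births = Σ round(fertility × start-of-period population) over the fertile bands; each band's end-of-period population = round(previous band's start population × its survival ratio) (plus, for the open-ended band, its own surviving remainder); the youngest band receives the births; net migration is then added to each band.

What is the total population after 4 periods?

32151

After projecting period 1:
Births: 17600 * 0.155 = 2728, 20300 * 0.189 = 3837 → total 6565
20–39: 10500 * 0.968 = 10164
40–59: 17600 * 0.938 = 16509
60–79: 20300 * 0.968 = 19650
80+: 14900 * 0.939 + 4900 * 0.316 = 13991 + 1548 = 15539
Net migration: 40–59 + 320 → 16829; 80+ + 450 → 15989
End of period: [6565, 10164, 16829, 19650, 15989]
After projecting period 2:
Births: 10164 * 0.155 = 1575, 16829 * 0.189 = 3181 → total 4756
20–39: 6565 * 0.968 = 6355
40–59: 10164 * 0.938 = 9534
60–79: 16829 * 0.968 = 16290
80+: 19650 * 0.939 + 15989 * 0.316 = 18451 + 5053 = 23504
Net migration: 40–59 + 320 → 9854; 80+ + 450 → 23954
End of period: [4756, 6355, 9854, 16290, 23954]
After projecting period 3:
Births: 6355 * 0.155 = 985, 9854 * 0.189 = 1862 → total 2847
20–39: 4756 * 0.968 = 4604
40–59: 6355 * 0.938 = 5961
60–79: 9854 * 0.968 = 9539
80+: 16290 * 0.939 + 23954 * 0.316 = 15296 + 7569 = 22865
Net migration: 40–59 + 320 → 6281; 80+ + 450 → 23315
End of period: [2847, 4604, 6281, 9539, 23315]
After projecting period 4:
Births: 4604 * 0.155 = 714, 6281 * 0.189 = 1187 → total 1901
20–39: 2847 * 0.968 = 2756
40–59: 4604 * 0.938 = 4319
60–79: 6281 * 0.968 = 6080
80+: 9539 * 0.939 + 23315 * 0.316 = 8957 + 7368 = 16325
Net migration: 40–59 + 320 → 4639; 80+ + 450 → 16775
End of period: [1901, 2756, 4639, 6080, 16775]
Total after period 4: 1901 + 2756 + 4639 + 6080 + 16775 = 32151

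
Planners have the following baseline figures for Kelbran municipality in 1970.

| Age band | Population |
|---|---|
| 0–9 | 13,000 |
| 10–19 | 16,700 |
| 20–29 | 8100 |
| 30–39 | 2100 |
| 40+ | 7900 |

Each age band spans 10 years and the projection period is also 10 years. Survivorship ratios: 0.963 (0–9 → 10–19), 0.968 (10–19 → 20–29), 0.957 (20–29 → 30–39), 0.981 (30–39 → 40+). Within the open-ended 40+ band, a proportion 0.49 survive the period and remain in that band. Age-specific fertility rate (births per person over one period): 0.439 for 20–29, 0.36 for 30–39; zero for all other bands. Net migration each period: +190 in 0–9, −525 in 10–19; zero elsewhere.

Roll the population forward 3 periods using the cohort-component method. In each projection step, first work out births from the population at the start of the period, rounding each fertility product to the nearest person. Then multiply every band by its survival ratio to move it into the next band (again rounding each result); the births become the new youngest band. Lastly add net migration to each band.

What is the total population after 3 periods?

Call the bands 1 to 5, youngest first.
Period 1:
Births: 8100 × 0.439 = 3556 ; 2100 × 0.36 = 756 → 4312
Band 2: 13000 × 0.963 = 12519
Band 3: 16700 × 0.968 = 16166
Band 4: 8100 × 0.957 = 7752
Band 5: 2100 × 0.981 + 7900 × 0.49 = 2060 + 3871 = 5931
Net migration: Band 1 + 190 → 4502; Band 2 − 525 → 11994
→ [4502, 11994, 16166, 7752, 5931]
Period 2:
Births: 16166 × 0.439 = 7097 ; 7752 × 0.36 = 2791 → 9888
Band 2: 4502 × 0.963 = 4335
Band 3: 11994 × 0.968 = 11610
Band 4: 16166 × 0.957 = 15471
Band 5: 7752 × 0.981 + 5931 × 0.49 = 7605 + 2906 = 10511
Net migration: Band 1 + 190 → 10078; Band 2 − 525 → 3810
→ [10078, 3810, 11610, 15471, 10511]
Period 3:
Births: 11610 × 0.439 = 5097 ; 15471 × 0.36 = 5570 → 10667
Band 2: 10078 × 0.963 = 9705
Band 3: 3810 × 0.968 = 3688
Band 4: 11610 × 0.957 = 11111
Band 5: 15471 × 0.981 + 10511 × 0.49 = 15177 + 5150 = 20327
Net migration: Band 1 + 190 → 10857; Band 2 − 525 → 9180
→ [10857, 9180, 3688, 11111, 20327]
Total after period 3: 10857 + 9180 + 3688 + 11111 + 20327 = 55163

55163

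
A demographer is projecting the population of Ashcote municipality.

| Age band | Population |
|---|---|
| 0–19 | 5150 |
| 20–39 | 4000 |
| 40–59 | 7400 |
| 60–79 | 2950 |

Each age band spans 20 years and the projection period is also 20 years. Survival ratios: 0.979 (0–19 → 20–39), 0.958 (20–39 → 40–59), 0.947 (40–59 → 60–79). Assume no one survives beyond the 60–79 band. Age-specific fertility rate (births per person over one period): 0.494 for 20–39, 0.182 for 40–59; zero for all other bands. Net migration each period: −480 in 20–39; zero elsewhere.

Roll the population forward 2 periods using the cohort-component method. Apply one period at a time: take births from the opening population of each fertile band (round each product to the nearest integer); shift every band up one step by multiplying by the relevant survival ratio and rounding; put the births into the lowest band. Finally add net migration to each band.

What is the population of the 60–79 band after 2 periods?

3629

— Period 1 —
Births: 4000 × 0.494 = 1976, 7400 × 0.182 = 1347 — total 3323
20–39: 5150 × 0.979 = 5042
40–59: 4000 × 0.958 = 3832
60–79: 7400 × 0.947 = 7008
Net migration: 20–39 − 480 → 4562
→ [3323, 4562, 3832, 7008]
— Period 2 —
Births: 4562 × 0.494 = 2254, 3832 × 0.182 = 697 — total 2951
20–39: 3323 × 0.979 = 3253
40–59: 4562 × 0.958 = 4370
60–79: 3832 × 0.947 = 3629
Net migration: 20–39 − 480 → 2773
→ [2951, 2773, 4370, 3629]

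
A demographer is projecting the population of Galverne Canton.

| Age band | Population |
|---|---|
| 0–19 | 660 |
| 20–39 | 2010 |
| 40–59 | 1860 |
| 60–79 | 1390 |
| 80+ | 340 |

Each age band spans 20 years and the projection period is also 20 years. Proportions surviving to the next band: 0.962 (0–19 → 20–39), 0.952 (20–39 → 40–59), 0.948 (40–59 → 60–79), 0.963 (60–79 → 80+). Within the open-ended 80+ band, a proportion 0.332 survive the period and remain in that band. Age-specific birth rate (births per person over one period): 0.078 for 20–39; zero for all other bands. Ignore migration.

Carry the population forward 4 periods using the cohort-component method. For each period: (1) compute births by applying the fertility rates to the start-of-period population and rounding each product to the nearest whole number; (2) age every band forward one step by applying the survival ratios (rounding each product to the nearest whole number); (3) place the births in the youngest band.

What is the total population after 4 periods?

1572

Let group 1 be 0–19 through group 5 = 80+.
Period 1.
Births: 2010 × 0.078 = 157
Group 2: 660 × 0.962 = 635
Group 3: 2010 × 0.952 = 1914
Group 4: 1860 × 0.948 = 1763
Group 5: 1390 × 0.963 + 340 × 0.332 = 1339 + 113 = 1452
Giving 157 / 635 / 1914 / 1763 / 1452.
Period 2.
Births: 635 × 0.078 = 50
Group 2: 157 × 0.962 = 151
Group 3: 635 × 0.952 = 605
Group 4: 1914 × 0.948 = 1814
Group 5: 1763 × 0.963 + 1452 × 0.332 = 1698 + 482 = 2180
Giving 50 / 151 / 605 / 1814 / 2180.
Period 3.
Births: 151 × 0.078 = 12
Group 2: 50 × 0.962 = 48
Group 3: 151 × 0.952 = 144
Group 4: 605 × 0.948 = 574
Group 5: 1814 × 0.963 + 2180 × 0.332 = 1747 + 724 = 2471
Giving 12 / 48 / 144 / 574 / 2471.
Period 4.
Births: 48 × 0.078 = 4
Group 2: 12 × 0.962 = 12
Group 3: 48 × 0.952 = 46
Group 4: 144 × 0.948 = 137
Group 5: 574 × 0.963 + 2471 × 0.332 = 553 + 820 = 1373
Giving 4 / 12 / 46 / 137 / 1373.
Total after period 4: 4 + 12 + 46 + 137 + 1373 = 1572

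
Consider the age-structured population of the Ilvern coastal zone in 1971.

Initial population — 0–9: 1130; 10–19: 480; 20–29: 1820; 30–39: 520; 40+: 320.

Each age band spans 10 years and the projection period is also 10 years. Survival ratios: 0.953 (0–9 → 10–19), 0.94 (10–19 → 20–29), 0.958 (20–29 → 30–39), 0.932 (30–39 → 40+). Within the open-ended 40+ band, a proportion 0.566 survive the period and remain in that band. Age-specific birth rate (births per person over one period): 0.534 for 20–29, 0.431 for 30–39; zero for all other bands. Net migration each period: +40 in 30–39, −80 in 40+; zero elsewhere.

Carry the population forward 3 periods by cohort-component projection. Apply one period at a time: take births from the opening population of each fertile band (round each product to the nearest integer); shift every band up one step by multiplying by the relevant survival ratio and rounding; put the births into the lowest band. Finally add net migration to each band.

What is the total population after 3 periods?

[period 1]
Births: 1820 × 0.534 = 972  |  520 × 0.431 = 224 → total 1196
10–19: 1130 × 0.953 = 1077
20–29: 480 × 0.94 = 451
30–39: 1820 × 0.958 = 1744
40+: 520 × 0.932 + 320 × 0.566 = 485 + 181 = 666
Net migration: 30–39 + 40 → 1784; 40+ − 80 → 586
Giving 1196 / 1077 / 451 / 1784 / 586.
[period 2]
Births: 451 × 0.534 = 241  |  1784 × 0.431 = 769 → total 1010
10–19: 1196 × 0.953 = 1140
20–29: 1077 × 0.94 = 1012
30–39: 451 × 0.958 = 432
40+: 1784 × 0.932 + 586 × 0.566 = 1663 + 332 = 1995
Net migration: 30–39 + 40 → 472; 40+ − 80 → 1915
Giving 1010 / 1140 / 1012 / 472 / 1915.
[period 3]
Births: 1012 × 0.534 = 540  |  472 × 0.431 = 203 → total 743
10–19: 1010 × 0.953 = 963
20–29: 1140 × 0.94 = 1072
30–39: 1012 × 0.958 = 969
40+: 472 × 0.932 + 1915 × 0.566 = 440 + 1084 = 1524
Net migration: 30–39 + 40 → 1009; 40+ − 80 → 1444
Giving 743 / 963 / 1072 / 1009 / 1444.
Total after period 3: 743 + 963 + 1072 + 1009 + 1444 = 5231

5231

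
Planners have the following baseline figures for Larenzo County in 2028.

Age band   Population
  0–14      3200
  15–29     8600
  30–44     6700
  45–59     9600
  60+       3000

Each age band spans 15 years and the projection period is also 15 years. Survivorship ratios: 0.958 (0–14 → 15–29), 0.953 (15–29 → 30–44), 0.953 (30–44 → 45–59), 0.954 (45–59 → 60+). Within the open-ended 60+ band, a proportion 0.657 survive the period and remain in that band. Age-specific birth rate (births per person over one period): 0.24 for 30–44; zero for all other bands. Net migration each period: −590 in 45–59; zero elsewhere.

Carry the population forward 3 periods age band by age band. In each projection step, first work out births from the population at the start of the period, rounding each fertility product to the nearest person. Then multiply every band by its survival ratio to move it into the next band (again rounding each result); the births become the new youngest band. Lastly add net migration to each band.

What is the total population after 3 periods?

Period 1:
Births: 6700 × 0.24 = 1608
15–29: 3200 × 0.958 = 3066
30–44: 8600 × 0.953 = 8196
45–59: 6700 × 0.953 = 6385
60+: 9600 × 0.954 + 3000 × 0.657 = 9158 + 1971 = 11129
Net migration: 45–59 − 590 → 5795
Population now: 0–14=1608, 15–29=3066, 30–44=8196, 45–59=5795, 60+=11129
Period 2:
Births: 8196 × 0.24 = 1967
15–29: 1608 × 0.958 = 1540
30–44: 3066 × 0.953 = 2922
45–59: 8196 × 0.953 = 7811
60+: 5795 × 0.954 + 11129 × 0.657 = 5528 + 7312 = 12840
Net migration: 45–59 − 590 → 7221
Population now: 0–14=1967, 15–29=1540, 30–44=2922, 45–59=7221, 60+=12840
Period 3:
Births: 2922 × 0.24 = 701
15–29: 1967 × 0.958 = 1884
30–44: 1540 × 0.953 = 1468
45–59: 2922 × 0.953 = 2785
60+: 7221 × 0.954 + 12840 × 0.657 = 6889 + 8436 = 15325
Net migration: 45–59 − 590 → 2195
Population now: 0–14=701, 15–29=1884, 30–44=1468, 45–59=2195, 60+=15325
Total after period 3: 701 + 1884 + 1468 + 2195 + 15325 = 21573

21573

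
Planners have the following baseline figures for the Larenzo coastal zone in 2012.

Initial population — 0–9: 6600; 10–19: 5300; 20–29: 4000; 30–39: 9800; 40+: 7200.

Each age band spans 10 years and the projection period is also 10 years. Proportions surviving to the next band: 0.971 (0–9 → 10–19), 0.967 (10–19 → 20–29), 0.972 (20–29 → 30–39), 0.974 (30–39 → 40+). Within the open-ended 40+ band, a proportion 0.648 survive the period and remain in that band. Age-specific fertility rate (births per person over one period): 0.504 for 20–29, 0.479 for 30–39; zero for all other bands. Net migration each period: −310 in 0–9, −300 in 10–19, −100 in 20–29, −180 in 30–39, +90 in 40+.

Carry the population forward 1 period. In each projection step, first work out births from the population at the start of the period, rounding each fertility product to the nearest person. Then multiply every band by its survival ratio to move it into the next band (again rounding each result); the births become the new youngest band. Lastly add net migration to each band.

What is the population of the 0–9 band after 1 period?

6400

Call the groups 1 to 5, youngest first.
Period 1:
Births: 4000 × 0.504 = 2016 ; 9800 × 0.479 = 4694 → 6710
Group 2: 6600 × 0.971 = 6409
Group 3: 5300 × 0.967 = 5125
Group 4: 4000 × 0.972 = 3888
Group 5: 9800 × 0.974 + 7200 × 0.648 = 9545 + 4666 = 14211
Net migration: Group 1 − 310 → 6400; Group 2 − 300 → 6109; Group 3 − 100 → 5025; Group 4 − 180 → 3708; Group 5 + 90 → 14301
→ [6400, 6109, 5025, 3708, 14301]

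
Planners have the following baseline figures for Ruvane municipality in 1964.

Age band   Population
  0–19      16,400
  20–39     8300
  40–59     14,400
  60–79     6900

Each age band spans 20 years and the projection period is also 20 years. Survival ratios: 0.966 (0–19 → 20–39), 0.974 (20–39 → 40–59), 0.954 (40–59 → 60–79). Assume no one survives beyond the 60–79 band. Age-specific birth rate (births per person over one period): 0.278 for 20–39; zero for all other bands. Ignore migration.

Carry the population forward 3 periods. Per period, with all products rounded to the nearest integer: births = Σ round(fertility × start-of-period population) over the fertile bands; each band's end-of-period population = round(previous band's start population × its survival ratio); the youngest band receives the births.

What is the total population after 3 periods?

21765

After projecting period 1:
Births: 8300 × 0.278 = 2307
20–39: 16400 × 0.966 = 15842
40–59: 8300 × 0.974 = 8084
60–79: 14400 × 0.954 = 13738
Population now: 0–19=2307, 20–39=15842, 40–59=8084, 60–79=13738
After projecting period 2:
Births: 15842 × 0.278 = 4404
20–39: 2307 × 0.966 = 2229
40–59: 15842 × 0.974 = 15430
60–79: 8084 × 0.954 = 7712
Population now: 0–19=4404, 20–39=2229, 40–59=15430, 60–79=7712
After projecting period 3:
Births: 2229 × 0.278 = 620
20–39: 4404 × 0.966 = 4254
40–59: 2229 × 0.974 = 2171
60–79: 15430 × 0.954 = 14720
Population now: 0–19=620, 20–39=4254, 40–59=2171, 60–79=14720
Total after period 3: 620 + 4254 + 2171 + 14720 = 21765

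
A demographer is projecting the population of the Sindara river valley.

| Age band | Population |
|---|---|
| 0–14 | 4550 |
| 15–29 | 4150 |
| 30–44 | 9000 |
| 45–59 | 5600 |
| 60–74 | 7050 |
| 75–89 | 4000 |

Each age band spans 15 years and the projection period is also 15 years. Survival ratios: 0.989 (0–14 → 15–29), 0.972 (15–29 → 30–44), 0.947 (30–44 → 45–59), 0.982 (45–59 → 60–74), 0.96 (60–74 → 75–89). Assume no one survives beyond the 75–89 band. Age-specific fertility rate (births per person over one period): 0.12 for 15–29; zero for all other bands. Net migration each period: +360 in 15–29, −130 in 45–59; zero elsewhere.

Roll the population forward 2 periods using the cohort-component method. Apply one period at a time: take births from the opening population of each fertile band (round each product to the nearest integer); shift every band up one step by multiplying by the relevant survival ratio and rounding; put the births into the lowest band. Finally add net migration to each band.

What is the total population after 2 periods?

Period 1:
Births: 4150 × 0.12 = 498
15–29: 4550 × 0.989 = 4500
30–44: 4150 × 0.972 = 4034
45–59: 9000 × 0.947 = 8523
60–74: 5600 × 0.982 = 5499
75–89: 7050 × 0.96 = 6768
Net migration: 15–29 + 360 → 4860; 45–59 − 130 → 8393
Giving 498 / 4860 / 4034 / 8393 / 5499 / 6768.
Period 2:
Births: 4860 × 0.12 = 583
15–29: 498 × 0.989 = 493
30–44: 4860 × 0.972 = 4724
45–59: 4034 × 0.947 = 3820
60–74: 8393 × 0.982 = 8242
75–89: 5499 × 0.96 = 5279
Net migration: 15–29 + 360 → 853; 45–59 − 130 → 3690
Giving 583 / 853 / 4724 / 3690 / 8242 / 5279.
Total after period 2: 583 + 853 + 4724 + 3690 + 8242 + 5279 = 23371

23371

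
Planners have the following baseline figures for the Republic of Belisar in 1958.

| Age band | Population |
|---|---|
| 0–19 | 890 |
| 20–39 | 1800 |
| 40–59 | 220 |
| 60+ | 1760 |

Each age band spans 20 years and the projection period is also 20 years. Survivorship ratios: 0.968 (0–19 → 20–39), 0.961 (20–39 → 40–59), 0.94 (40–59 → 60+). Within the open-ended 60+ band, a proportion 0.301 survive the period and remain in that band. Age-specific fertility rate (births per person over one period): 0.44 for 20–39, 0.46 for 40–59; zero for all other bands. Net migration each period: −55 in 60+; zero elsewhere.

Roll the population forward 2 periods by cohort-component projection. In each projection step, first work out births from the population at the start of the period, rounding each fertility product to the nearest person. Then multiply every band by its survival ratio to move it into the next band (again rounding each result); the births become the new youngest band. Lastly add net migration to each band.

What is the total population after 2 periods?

Period 1:
Births: 1800 × 0.44 = 792 ; 220 × 0.46 = 101 ⇒ total 893
20–39: 890 × 0.968 = 862
40–59: 1800 × 0.961 = 1730
60+: 220 × 0.94 + 1760 × 0.301 = 207 + 530 = 737
Net migration: 60+ − 55 → 682
Population now: 0–19=893, 20–39=862, 40–59=1730, 60+=682
Period 2:
Births: 862 × 0.44 = 379 ; 1730 × 0.46 = 796 ⇒ total 1175
20–39: 893 × 0.968 = 864
40–59: 862 × 0.961 = 828
60+: 1730 × 0.94 + 682 × 0.301 = 1626 + 205 = 1831
Net migration: 60+ − 55 → 1776
Population now: 0–19=1175, 20–39=864, 40–59=828, 60+=1776
Total after period 2: 1175 + 864 + 828 + 1776 = 4643

4643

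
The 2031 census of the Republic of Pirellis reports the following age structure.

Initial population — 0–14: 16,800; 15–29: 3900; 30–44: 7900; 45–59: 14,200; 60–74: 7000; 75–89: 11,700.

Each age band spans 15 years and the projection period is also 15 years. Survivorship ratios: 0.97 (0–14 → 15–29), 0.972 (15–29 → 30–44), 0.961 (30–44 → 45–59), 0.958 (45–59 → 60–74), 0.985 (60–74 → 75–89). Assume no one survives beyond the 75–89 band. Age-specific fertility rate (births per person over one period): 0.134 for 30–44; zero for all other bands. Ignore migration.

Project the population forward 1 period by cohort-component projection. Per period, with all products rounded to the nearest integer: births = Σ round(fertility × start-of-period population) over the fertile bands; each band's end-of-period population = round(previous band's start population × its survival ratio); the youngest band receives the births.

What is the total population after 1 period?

(Bands numbered youngest = 1 to oldest = 6.)
Period 1.
Births: 7900 × 0.134 = 1059
Band 2: 16800 × 0.97 = 16296
Band 3: 3900 × 0.972 = 3791
Band 4: 7900 × 0.961 = 7592
Band 5: 14200 × 0.958 = 13604
Band 6: 7000 × 0.985 = 6895
End of period: [1059, 16296, 3791, 7592, 13604, 6895]
Total after period 1: 1059 + 16296 + 3791 + 7592 + 13604 + 6895 = 49237

49237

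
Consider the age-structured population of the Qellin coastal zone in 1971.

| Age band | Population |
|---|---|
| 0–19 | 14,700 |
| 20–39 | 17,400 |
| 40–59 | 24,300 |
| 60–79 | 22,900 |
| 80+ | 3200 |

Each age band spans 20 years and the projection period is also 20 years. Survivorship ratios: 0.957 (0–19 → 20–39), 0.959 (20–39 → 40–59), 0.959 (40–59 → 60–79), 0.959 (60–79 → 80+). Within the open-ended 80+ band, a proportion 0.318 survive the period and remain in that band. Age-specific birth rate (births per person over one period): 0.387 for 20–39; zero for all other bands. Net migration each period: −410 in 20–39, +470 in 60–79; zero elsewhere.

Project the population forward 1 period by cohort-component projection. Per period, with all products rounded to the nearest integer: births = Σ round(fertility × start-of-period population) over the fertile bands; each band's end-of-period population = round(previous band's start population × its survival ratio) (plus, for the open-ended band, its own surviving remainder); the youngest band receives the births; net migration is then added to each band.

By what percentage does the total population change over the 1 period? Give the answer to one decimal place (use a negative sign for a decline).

1.6

After projecting period 1:
Births: 17400 × 0.387 = 6734
20–39: 14700 × 0.957 = 14068
40–59: 17400 × 0.959 = 16687
60–79: 24300 × 0.959 = 23304
80+: 22900 × 0.959 + 3200 × 0.318 = 21961 + 1018 = 22979
Net migration: 20–39 − 410 → 13658; 60–79 + 470 → 23774
End of period: [6734, 13658, 16687, 23774, 22979]
Total: 82500 → 83832; change = 1332; percentage change = 1.6%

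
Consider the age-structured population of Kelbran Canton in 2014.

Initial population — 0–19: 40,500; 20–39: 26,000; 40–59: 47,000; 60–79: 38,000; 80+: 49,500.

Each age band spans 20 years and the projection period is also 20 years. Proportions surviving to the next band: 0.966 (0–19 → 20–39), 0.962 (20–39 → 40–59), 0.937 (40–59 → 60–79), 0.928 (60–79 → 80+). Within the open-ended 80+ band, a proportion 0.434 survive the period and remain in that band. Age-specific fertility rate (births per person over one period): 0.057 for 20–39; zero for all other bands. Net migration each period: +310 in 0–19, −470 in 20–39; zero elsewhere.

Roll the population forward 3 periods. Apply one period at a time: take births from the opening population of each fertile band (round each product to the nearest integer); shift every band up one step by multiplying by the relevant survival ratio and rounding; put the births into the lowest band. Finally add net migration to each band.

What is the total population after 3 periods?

88568

[period 1]
Births: 26000 × 0.057 = 1482
20–39: 40500 × 0.966 = 39123
40–59: 26000 × 0.962 = 25012
60–79: 47000 × 0.937 = 44039
80+: 38000 × 0.928 + 49500 × 0.434 = 35264 + 21483 = 56747
Net migration: 0–19 + 310 → 1792; 20–39 − 470 → 38653
Giving 1792 / 38653 / 25012 / 44039 / 56747.
[period 2]
Births: 38653 × 0.057 = 2203
20–39: 1792 × 0.966 = 1731
40–59: 38653 × 0.962 = 37184
60–79: 25012 × 0.937 = 23436
80+: 44039 × 0.928 + 56747 × 0.434 = 40868 + 24628 = 65496
Net migration: 0–19 + 310 → 2513; 20–39 − 470 → 1261
Giving 2513 / 1261 / 37184 / 23436 / 65496.
[period 3]
Births: 1261 × 0.057 = 72
20–39: 2513 × 0.966 = 2428
40–59: 1261 × 0.962 = 1213
60–79: 37184 × 0.937 = 34841
80+: 23436 × 0.928 + 65496 × 0.434 = 21749 + 28425 = 50174
Net migration: 0–19 + 310 → 382; 20–39 − 470 → 1958
Giving 382 / 1958 / 1213 / 34841 / 50174.
Total after period 3: 382 + 1958 + 1213 + 34841 + 50174 = 88568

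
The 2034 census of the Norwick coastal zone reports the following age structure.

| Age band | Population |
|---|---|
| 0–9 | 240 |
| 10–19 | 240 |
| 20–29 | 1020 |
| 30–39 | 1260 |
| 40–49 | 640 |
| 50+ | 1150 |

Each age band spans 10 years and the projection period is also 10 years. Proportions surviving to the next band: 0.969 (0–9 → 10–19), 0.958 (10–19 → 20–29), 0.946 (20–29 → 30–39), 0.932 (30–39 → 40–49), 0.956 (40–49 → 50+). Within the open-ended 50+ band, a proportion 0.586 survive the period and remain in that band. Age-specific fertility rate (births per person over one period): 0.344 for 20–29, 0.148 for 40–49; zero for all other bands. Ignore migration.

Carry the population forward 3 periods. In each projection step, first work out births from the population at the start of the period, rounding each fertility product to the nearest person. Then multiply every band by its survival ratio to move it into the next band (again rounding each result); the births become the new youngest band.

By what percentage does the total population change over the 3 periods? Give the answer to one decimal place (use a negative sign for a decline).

-28.8

Period 1:
Births: 1020 * 0.344 = 351, 640 * 0.148 = 95 ⇒ total 446
10–19: 240 * 0.969 = 233
20–29: 240 * 0.958 = 230
30–39: 1020 * 0.946 = 965
40–49: 1260 * 0.932 = 1174
50+: 640 * 0.956 + 1150 * 0.586 = 612 + 674 = 1286
End of period: [446, 233, 230, 965, 1174, 1286]
Period 2:
Births: 230 * 0.344 = 79, 1174 * 0.148 = 174 ⇒ total 253
10–19: 446 * 0.969 = 432
20–29: 233 * 0.958 = 223
30–39: 230 * 0.946 = 218
40–49: 965 * 0.932 = 899
50+: 1174 * 0.956 + 1286 * 0.586 = 1122 + 754 = 1876
End of period: [253, 432, 223, 218, 899, 1876]
Period 3:
Births: 223 * 0.344 = 77, 899 * 0.148 = 133 ⇒ total 210
10–19: 253 * 0.969 = 245
20–29: 432 * 0.958 = 414
30–39: 223 * 0.946 = 211
40–49: 218 * 0.932 = 203
50+: 899 * 0.956 + 1876 * 0.586 = 859 + 1099 = 1958
End of period: [210, 245, 414, 211, 203, 1958]
Total: 4550 → 3241; change = -1309; percentage change = -28.8%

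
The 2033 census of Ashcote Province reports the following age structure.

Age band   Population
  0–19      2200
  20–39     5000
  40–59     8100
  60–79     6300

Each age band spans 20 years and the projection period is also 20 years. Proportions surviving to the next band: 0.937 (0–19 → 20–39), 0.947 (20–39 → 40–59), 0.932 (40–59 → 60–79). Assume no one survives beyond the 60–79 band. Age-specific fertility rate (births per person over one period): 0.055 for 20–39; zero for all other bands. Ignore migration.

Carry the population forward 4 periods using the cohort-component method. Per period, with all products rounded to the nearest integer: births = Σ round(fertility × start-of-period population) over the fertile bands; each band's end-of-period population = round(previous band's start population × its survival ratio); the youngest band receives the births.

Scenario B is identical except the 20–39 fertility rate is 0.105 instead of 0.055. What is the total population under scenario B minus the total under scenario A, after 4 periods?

— Period 1 —
Births: 5000 × 0.055 = 275
20–39: 2200 × 0.937 = 2061
40–59: 5000 × 0.947 = 4735
60–79: 8100 × 0.932 = 7549
Giving 275 / 2061 / 4735 / 7549.
— Period 2 —
Births: 2061 × 0.055 = 113
20–39: 275 × 0.937 = 258
40–59: 2061 × 0.947 = 1952
60–79: 4735 × 0.932 = 4413
Giving 113 / 258 / 1952 / 4413.
— Period 3 —
Births: 258 × 0.055 = 14
20–39: 113 × 0.937 = 106
40–59: 258 × 0.947 = 244
60–79: 1952 × 0.932 = 1819
Giving 14 / 106 / 244 / 1819.
— Period 4 —
Births: 106 × 0.055 = 6
20–39: 14 × 0.937 = 13
40–59: 106 × 0.947 = 100
60–79: 244 × 0.932 = 227
Giving 6 / 13 / 100 / 227.
Scenario A total after 4 periods: 346
Scenario B projection —
— Period 1 —
Births: 5000 × 0.105 = 525
20–39: 2200 × 0.937 = 2061
40–59: 5000 × 0.947 = 4735
60–79: 8100 × 0.932 = 7549
Giving 525 / 2061 / 4735 / 7549.
— Period 2 —
Births: 2061 × 0.105 = 216
20–39: 525 × 0.937 = 492
40–59: 2061 × 0.947 = 1952
60–79: 4735 × 0.932 = 4413
Giving 216 / 492 / 1952 / 4413.
— Period 3 —
Births: 492 × 0.105 = 52
20–39: 216 × 0.937 = 202
40–59: 492 × 0.947 = 466
60–79: 1952 × 0.932 = 1819
Giving 52 / 202 / 466 / 1819.
— Period 4 —
Births: 202 × 0.105 = 21
20–39: 52 × 0.937 = 49
40–59: 202 × 0.947 = 191
60–79: 466 × 0.932 = 434
Giving 21 / 49 / 191 / 434.
Scenario B total after 4 periods: 695
Difference B − A = 695 − 346 = 349

349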